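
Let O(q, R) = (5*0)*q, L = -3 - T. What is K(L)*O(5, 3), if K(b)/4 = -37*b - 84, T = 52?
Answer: 0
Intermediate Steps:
L = -55 (L = -3 - 1*52 = -3 - 52 = -55)
K(b) = -336 - 148*b (K(b) = 4*(-37*b - 84) = 4*(-84 - 37*b) = -336 - 148*b)
O(q, R) = 0 (O(q, R) = 0*q = 0)
K(L)*O(5, 3) = (-336 - 148*(-55))*0 = (-336 + 8140)*0 = 7804*0 = 0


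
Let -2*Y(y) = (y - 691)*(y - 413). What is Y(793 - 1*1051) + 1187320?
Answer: 1737861/2 ≈ 8.6893e+5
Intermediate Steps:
Y(y) = -(-691 + y)*(-413 + y)/2 (Y(y) = -(y - 691)*(y - 413)/2 = -(-691 + y)*(-413 + y)/2)
Y(793 - 1*1051) + 1187320 = (-285383/2 + 552*(793 - 1*1051) - (793 - 1*1051)²/2) + 1187320 = (-285383/2 + 552*(793 - 1051) - (793 - 1051)²/2) + 1187320 = (-285383/2 + 552*(-258) - ½*(-258)²) + 1187320 = (-285383/2 - 142416 - ½*66564) + 1187320 = (-285383/2 - 142416 - 33282) + 1187320 = -636779/2 + 1187320 = 1737861/2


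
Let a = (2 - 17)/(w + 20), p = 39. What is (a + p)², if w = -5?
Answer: 1444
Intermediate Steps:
a = -1 (a = (2 - 17)/(-5 + 20) = -15/15 = -15*1/15 = -1)
(a + p)² = (-1 + 39)² = 38² = 1444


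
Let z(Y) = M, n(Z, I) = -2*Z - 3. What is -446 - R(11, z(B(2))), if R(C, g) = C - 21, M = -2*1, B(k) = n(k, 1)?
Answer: -436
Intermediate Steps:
n(Z, I) = -3 - 2*Z
B(k) = -3 - 2*k
M = -2
z(Y) = -2
R(C, g) = -21 + C
-446 - R(11, z(B(2))) = -446 - (-21 + 11) = -446 - 1*(-10) = -446 + 10 = -436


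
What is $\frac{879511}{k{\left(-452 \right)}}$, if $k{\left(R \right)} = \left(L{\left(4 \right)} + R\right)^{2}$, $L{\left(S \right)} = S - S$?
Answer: $\frac{879511}{204304} \approx 4.3049$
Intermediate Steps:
$L{\left(S \right)} = 0$
$k{\left(R \right)} = R^{2}$ ($k{\left(R \right)} = \left(0 + R\right)^{2} = R^{2}$)
$\frac{879511}{k{\left(-452 \right)}} = \frac{879511}{\left(-452\right)^{2}} = \frac{879511}{204304}$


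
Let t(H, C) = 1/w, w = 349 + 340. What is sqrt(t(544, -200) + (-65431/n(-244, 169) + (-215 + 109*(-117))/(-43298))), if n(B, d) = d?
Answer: I*sqrt(86074251469723354)/14916161 ≈ 19.669*I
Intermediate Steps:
w = 689
t(H, C) = 1/689
sqrt(t(544, -200) + (-65431/n(-244, 169) + (-215 + 109*(-117))/(-43298))) = sqrt(1/689 + (-65431/169 + (-215 + 109*(-117))/(-43298))) = sqrt(1/689 + (-65431*1/169 + (-215 - 12753)*(-1/43298))) = sqrt(1/689 + (-65431/169 - 12968*(-1/43298))) = sqrt(1/689 + (-65431/169 + 6484/21649)) = sqrt(1/689 - 1415419923/3658681) = sqrt(-75016974482/193910093) = I*sqrt(86074251469723354)/14916161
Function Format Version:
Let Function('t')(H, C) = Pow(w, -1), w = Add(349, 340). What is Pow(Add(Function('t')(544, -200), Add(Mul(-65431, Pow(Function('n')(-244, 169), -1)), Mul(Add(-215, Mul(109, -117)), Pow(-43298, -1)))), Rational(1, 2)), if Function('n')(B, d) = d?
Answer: Mul(Rational(1, 14916161), I, Pow(86074251469723354, Rational(1, 2))) ≈ Mul(19.669, I)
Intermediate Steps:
w = 689
Function('t')(H, C) = Rational(1, 689) (Function('t')(H, C) = Pow(689, -1) = Rational(1, 689))
Pow(Add(Function('t')(544, -200), Add(Mul(-65431, Pow(Function('n')(-244, 169), -1)), Mul(Add(-215, Mul(109, -117)), Pow(-43298, -1)))), Rational(1, 2)) = Pow(Add(Rational(1, 689), Add(Mul(-65431, Pow(169, -1)), Mul(Add(-215, Mul(109, -117)), Pow(-43298, -1)))), Rational(1, 2)) = Pow(Add(Rational(1, 689), Add(Mul(-65431, Rational(1, 169)), Mul(Add(-215, -12753), Rational(-1, 43298)))), Rational(1, 2)) = Pow(Add(Rational(1, 689), Add(Rational(-65431, 169), Mul(-12968, Rational(-1, 43298)))), Rational(1, 2)) = Pow(Add(Rational(1, 689), Add(Rational(-65431, 169), Rational(6484, 21649))), Rational(1, 2)) = Pow(Add(Rational(1, 689), Rational(-1415419923, 3658681)), Rational(1, 2)) = Pow(Rational(-75016974482, 193910093), Rational(1, 2)) = Mul(Rational(1, 14916161), I, Pow(86074251469723354, Rational(1, 2)))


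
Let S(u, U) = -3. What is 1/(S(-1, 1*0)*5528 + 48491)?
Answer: 1/31907 ≈ 3.1341e-5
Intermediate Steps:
1/(S(-1, 1*0)*5528 + 48491) = 1/(-3*5528 + 48491) = 1/(-16584 + 48491) = 1/31907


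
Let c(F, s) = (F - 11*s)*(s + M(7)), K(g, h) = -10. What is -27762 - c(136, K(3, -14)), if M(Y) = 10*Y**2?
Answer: -145842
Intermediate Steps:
c(F, s) = (490 + s)*(F - 11*s) (c(F, s) = (F - 11*s)*(s + 10*7**2) = (F - 11*s)*(s + 10*49) = (F - 11*s)*(s + 490) = (F - 11*s)*(490 + s) = (490 + s)*(F - 11*s))
-27762 - c(136, K(3, -14)) = -27762 - (-5390*(-10) - 11*(-10)**2 + 490*136 + 136*(-10)) = -27762 - (53900 - 11*100 + 66640 - 1360) = -27762 - (53900 - 1100 + 66640 - 1360) = -27762 - 1*118080 = -27762 - 118080 = -145842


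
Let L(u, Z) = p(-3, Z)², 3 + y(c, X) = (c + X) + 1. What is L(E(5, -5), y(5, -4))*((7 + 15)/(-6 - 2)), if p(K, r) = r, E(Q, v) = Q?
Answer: -11/4 ≈ -2.7500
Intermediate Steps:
y(c, X) = -2 + X + c (y(c, X) = -3 + ((c + X) + 1) = -3 + ((X + c) + 1) = -3 + (1 + X + c) = -2 + X + c)
L(u, Z) = Z²
L(E(5, -5), y(5, -4))*((7 + 15)/(-6 - 2)) = (-2 - 4 + 5)²*((7 + 15)/(-6 - 2)) = (-1)²*(22/(-8)) = 1*(22*(-⅛)) = 1*(-11/4) = -11/4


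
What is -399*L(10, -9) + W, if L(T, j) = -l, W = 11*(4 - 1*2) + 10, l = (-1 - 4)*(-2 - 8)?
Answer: 19982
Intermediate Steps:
l = 50 (l = -5*(-10) = 50)
W = 32 (W = 11*(4 - 2) + 10 = 11*2 + 10 = 22 + 10 = 32)
L(T, j) = -50 (L(T, j) = -1*50 = -50)
-399*L(10, -9) + W = -399*(-50) + 32 = 19950 + 32 = 19982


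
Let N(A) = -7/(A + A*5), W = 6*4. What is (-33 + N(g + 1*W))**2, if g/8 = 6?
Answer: 203433169/186624 ≈ 1090.1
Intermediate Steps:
W = 24
g = 48 (g = 8*6 = 48)
N(A) = -7/(6*A) (N(A) = -7/(A + 5*A) = -7*1/(6*A) = -7/(6*A))
(-33 + N(g + 1*W))**2 = (-33 - 7/(6*(48 + 1*24)))**2 = (-33 - 7/(6*(48 + 24)))**2 = (-33 - 7/6/72)**2 = (-33 - 7/6*1/72)**2 = (-33 - 7/432)**2 = (-14263/432)**2 = 203433169/186624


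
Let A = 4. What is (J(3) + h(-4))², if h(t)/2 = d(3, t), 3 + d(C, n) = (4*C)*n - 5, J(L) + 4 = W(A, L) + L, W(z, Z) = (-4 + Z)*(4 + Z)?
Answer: 14400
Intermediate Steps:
J(L) = -20 + L + L² (J(L) = -4 + ((-16 + L²) + L) = -4 + (-16 + L + L²) = -20 + L + L²)
d(C, n) = -8 + 4*C*n (d(C, n) = -3 + ((4*C)*n - 5) = -3 + (4*C*n - 5) = -3 + (-5 + 4*C*n) = -8 + 4*C*n)
h(t) = -16 + 24*t (h(t) = 2*(-8 + 4*3*t) = 2*(-8 + 12*t) = -16 + 24*t)
(J(3) + h(-4))² = ((-20 + 3 + 3²) + (-16 + 24*(-4)))² = ((-20 + 3 + 9) + (-16 - 96))² = (-8 - 112)² = (-120)² = 14400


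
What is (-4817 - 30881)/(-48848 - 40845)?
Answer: 35698/89693 ≈ 0.39800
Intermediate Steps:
(-4817 - 30881)/(-48848 - 40845) = -35698/(-89693) = -35698*(-1/89693) = 35698/89693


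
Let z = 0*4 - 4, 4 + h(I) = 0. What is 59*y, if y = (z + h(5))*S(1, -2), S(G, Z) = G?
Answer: -472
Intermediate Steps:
h(I) = -4 (h(I) = -4 + 0 = -4)
z = -4 (z = 0 - 4 = -4)
y = -8 (y = (-4 - 4)*1 = -8*1 = -8)
59*y = 59*(-8) = -472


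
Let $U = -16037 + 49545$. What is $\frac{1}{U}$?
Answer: $\frac{1}{33508} \approx 2.9844 \cdot 10^{-5}$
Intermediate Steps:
$U = 33508$
$\frac{1}{U} = \frac{1}{33508}$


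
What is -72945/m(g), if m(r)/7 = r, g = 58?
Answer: -72945/406 ≈ -179.67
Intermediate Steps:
m(r) = 7*r
-72945/m(g) = -72945/(7*58) = -72945/406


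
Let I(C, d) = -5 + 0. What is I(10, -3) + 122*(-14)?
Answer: -1713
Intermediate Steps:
I(C, d) = -5
I(10, -3) + 122*(-14) = -5 + 122*(-14) = -5 - 1708 = -1713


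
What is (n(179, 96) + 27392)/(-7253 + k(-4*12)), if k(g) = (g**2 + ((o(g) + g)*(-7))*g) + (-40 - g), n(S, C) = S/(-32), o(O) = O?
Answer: -876365/1190304 ≈ -0.73625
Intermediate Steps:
n(S, C) = -S/32 (n(S, C) = S*(-1/32) = -S/32)
k(g) = -40 - g - 13*g**2 (k(g) = (g**2 + ((g + g)*(-7))*g) + (-40 - g) = (g**2 + ((2*g)*(-7))*g) + (-40 - g) = (g**2 + (-14*g)*g) + (-40 - g) = (g**2 - 14*g**2) + (-40 - g) = -13*g**2 + (-40 - g) = -40 - g - 13*g**2)
(n(179, 96) + 27392)/(-7253 + k(-4*12)) = (-1/32*179 + 27392)/(-7253 + (-40 - (-4)*12 - 13*(-4*12)**2)) = (-179/32 + 27392)/(-7253 + (-40 - 1*(-48) - 13*(-48)**2)) = 876365/(32*(-7253 + (-40 + 48 - 13*2304))) = 876365/(32*(-7253 + (-40 + 48 - 29952))) = 876365/(32*(-7253 - 29944)) = (876365/32)/(-37197) = (876365/32)*(-1/37197) = -876365/1190304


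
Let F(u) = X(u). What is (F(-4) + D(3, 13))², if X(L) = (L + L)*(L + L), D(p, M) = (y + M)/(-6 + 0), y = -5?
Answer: 35344/9 ≈ 3927.1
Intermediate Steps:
D(p, M) = ⅚ - M/6 (D(p, M) = (-5 + M)/(-6 + 0) = (-5 + M)/(-6) = (-5 + M)*(-⅙) = ⅚ - M/6)
X(L) = 4*L² (X(L) = (2*L)*(2*L) = 4*L²)
F(u) = 4*u²
(F(-4) + D(3, 13))² = (4*(-4)² + (⅚ - ⅙*13))² = (4*16 + (⅚ - 13/6))² = (64 - 4/3)² = (188/3)² = 35344/9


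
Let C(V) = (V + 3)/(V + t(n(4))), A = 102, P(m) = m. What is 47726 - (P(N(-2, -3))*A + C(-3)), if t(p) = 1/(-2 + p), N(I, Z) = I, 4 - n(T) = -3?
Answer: 47930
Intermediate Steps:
n(T) = 7 (n(T) = 4 - 1*(-3) = 4 + 3 = 7)
C(V) = (3 + V)/(⅕ + V) (C(V) = (V + 3)/(V + 1/(-2 + 7)) = (3 + V)/(V + 1/5) = (3 + V)/(V + ⅕) = (3 + V)/(⅕ + V))
47726 - (P(N(-2, -3))*A + C(-3)) = 47726 - (-2*102 + 5*(3 - 3)/(1 + 5*(-3))) = 47726 - (-204 + 5*0/(1 - 15)) = 47726 - (-204 + 5*0/(-14)) = 47726 - (-204 + 5*(-1/14)*0) = 47726 - (-204 + 0) = 47726 - 1*(-204) = 47726 + 204 = 47930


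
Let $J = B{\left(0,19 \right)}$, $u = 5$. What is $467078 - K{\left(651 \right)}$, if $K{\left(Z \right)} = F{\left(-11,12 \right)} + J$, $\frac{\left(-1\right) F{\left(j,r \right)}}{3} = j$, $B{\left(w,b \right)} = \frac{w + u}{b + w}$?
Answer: $\frac{8873850}{19} \approx 4.6704 \cdot 10^{5}$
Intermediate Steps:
$B{\left(w,b \right)} = \frac{5 + w}{b + w}$ ($B{\left(w,b \right)} = \frac{w + 5}{b + w} = \frac{5 + w}{b + w}$)
$F{\left(j,r \right)} = - 3 j$
$J = \frac{5}{19}$ ($J = \frac{5 + 0}{19 + 0} = \frac{1}{19} \cdot 5 = \frac{5}{19} \approx 0.26316$)
$K{\left(Z \right)} = \frac{632}{19}$ ($K{\left(Z \right)} = \left(-3\right) \left(-11\right) + \frac{5}{19} = 33 + \frac{5}{19} = \frac{632}{19}$)
$467078 - K{\left(651 \right)} = 467078 - \frac{632}{19} = \frac{8873850}{19}$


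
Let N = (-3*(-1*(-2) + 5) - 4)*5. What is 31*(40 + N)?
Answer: -2635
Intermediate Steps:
N = -125 (N = (-3*(2 + 5) - 4)*5 = (-3*7 - 4)*5 = (-21 - 4)*5 = -25*5 = -125)
31*(40 + N) = 31*(40 - 125) = 31*(-85) = -2635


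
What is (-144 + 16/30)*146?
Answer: -314192/15 ≈ -20946.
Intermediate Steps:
(-144 + 16/30)*146 = (-144 + 16*(1/30))*146 = (-144 + 8/15)*146 = -2152/15*146 = -314192/15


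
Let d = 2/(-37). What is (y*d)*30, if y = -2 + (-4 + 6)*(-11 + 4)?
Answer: 960/37 ≈ 25.946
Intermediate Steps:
d = -2/37 (d = 2*(-1/37) = -2/37 ≈ -0.054054)
y = -16 (y = -2 + 2*(-7) = -2 - 14 = -16)
(y*d)*30 = -16*(-2/37)*30 = (32/37)*30 = 960/37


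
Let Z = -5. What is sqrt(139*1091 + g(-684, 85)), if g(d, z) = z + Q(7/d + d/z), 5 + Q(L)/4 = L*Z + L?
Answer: sqrt(3564364422310)/4845 ≈ 389.67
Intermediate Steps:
Q(L) = -20 - 16*L (Q(L) = -20 + 4*(L*(-5) + L) = -20 + 4*(-5*L + L) = -20 + 4*(-4*L) = -20 - 16*L)
g(d, z) = -20 + z - 112/d - 16*d/z (g(d, z) = z + (-20 - 16*(7/d + d/z)) = z + (-20 + (-112/d - 16*d/z)) = z + (-20 - 112/d - 16*d/z) = -20 + z - 112/d - 16*d/z)
sqrt(139*1091 + g(-684, 85)) = sqrt(139*1091 + (-20 + 85 - 112/(-684) - 16*(-684)/85)) = sqrt(151649 + (-20 + 85 - 112*(-1/684) - 16*(-684)*1/85)) = sqrt(151649 + (-20 + 85 + 28/171 + 10944/85)) = sqrt(151649 + 2818579/14535) = sqrt(2207036794/14535) = sqrt(3564364422310)/4845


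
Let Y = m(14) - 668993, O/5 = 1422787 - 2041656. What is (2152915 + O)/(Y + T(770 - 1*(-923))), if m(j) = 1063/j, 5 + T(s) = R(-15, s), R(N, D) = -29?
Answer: 2636004/1873063 ≈ 1.4073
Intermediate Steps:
T(s) = -34 (T(s) = -5 - 29 = -34)
O = -3094345 (O = 5*(1422787 - 2041656) = 5*(-618869) = -3094345)
Y = -9364839/14 (Y = 1063/14 - 668993 = -9364839/14 ≈ -6.6892e+5)
(2152915 + O)/(Y + T(770 - 1*(-923))) = (2152915 - 3094345)/(-9364839/14 - 34) = -941430/(-9365315/14) = -941430*(-14/9365315) = 2636004/1873063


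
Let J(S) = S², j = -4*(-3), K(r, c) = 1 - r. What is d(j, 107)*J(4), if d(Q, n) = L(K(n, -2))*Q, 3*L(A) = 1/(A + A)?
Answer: -16/53 ≈ -0.30189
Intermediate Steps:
j = 12
L(A) = 1/(6*A) (L(A) = 1/(3*(A + A)) = 1/(3*((2*A))) = (1/(2*A))/3 = 1/(6*A))
d(Q, n) = Q/(6*(1 - n)) (d(Q, n) = (1/(6*(1 - n)))*Q = Q/(6*(1 - n)))
d(j, 107)*J(4) = -1*12/(-6 + 6*107)*4² = -1*12/(-6 + 642)*16 = -1*12/636*16 = -1*12*1/636*16 = -1/53*16 = -16/53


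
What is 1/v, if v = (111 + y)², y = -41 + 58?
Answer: 1/16384 ≈ 6.1035e-5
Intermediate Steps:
y = 17
v = 16384 (v = (111 + 17)² = 128² = 16384)
1/v = 1/16384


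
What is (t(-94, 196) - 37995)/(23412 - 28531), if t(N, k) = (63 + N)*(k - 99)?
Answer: 41002/5119 ≈ 8.0098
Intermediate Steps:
t(N, k) = (-99 + k)*(63 + N) (t(N, k) = (63 + N)*(-99 + k) = (-99 + k)*(63 + N))
(t(-94, 196) - 37995)/(23412 - 28531) = ((-6237 - 99*(-94) + 63*196 - 94*196) - 37995)/(23412 - 28531) = ((-6237 + 9306 + 12348 - 18424) - 37995)/(-5119) = (-3007 - 37995)*(-1/5119) = -41002*(-1/5119) = 41002/5119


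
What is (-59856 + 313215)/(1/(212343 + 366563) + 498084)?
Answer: 146671045254/288343816105 ≈ 0.50867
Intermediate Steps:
(-59856 + 313215)/(1/(212343 + 366563) + 498084) = 253359/(1/578906 + 498084) = 253359/(288343816105/578906) = 253359*(578906/288343816105) = 146671045254/288343816105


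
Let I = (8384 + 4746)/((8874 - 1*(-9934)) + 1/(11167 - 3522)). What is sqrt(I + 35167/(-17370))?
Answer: I*sqrt(919383182539209788602510)/832527662190 ≈ 1.1517*I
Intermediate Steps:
I = 100378850/143787161 (I = 13130/((8874 + 9934) + 1/7645) = 13130/(18808 + 1/7645) = 13130/(143787161/7645) = 13130*(7645/143787161) = 100378850/143787161 ≈ 0.69811)
sqrt(I + 35167/(-17370)) = sqrt(100378850/143787161 + 35167/(-17370)) = sqrt(100378850/143787161 + 35167*(-1/17370)) = sqrt(100378850/143787161 - 35167/17370) = sqrt(-3312982466387/2497582986570) = I*sqrt(919383182539209788602510)/832527662190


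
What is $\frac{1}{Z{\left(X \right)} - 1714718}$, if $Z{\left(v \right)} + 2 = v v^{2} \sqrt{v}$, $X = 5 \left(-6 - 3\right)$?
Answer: $\frac{i}{5 \left(- 342944 i + 54675 \sqrt{5}\right)} \approx -5.1743 \cdot 10^{-7} + 1.8446 \cdot 10^{-7} i$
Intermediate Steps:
$X = -45$ ($X = 5 \left(-9\right) = -45$)
$Z{\left(v \right)} = -2 + v^{\frac{7}{2}}$ ($Z{\left(v \right)} = -2 + v v^{2} \sqrt{v} = -2 + v^{3} \sqrt{v} = -2 + v^{\frac{7}{2}}$)
$\frac{1}{Z{\left(X \right)} - 1714718} = \frac{1}{\left(-2 + \left(-45\right)^{\frac{7}{2}}\right) - 1714718} = \frac{1}{\left(-2 - 273375 i \sqrt{5}\right) - 1714718} = \frac{1}{-1714720 - 273375 i \sqrt{5}}$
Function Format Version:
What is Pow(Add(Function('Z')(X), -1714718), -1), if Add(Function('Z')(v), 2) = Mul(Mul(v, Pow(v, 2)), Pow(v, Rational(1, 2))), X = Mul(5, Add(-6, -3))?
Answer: Mul(Rational(1, 5), I, Pow(Add(Mul(-342944, I), Mul(54675, Pow(5, Rational(1, 2)))), -1)) ≈ Add(-5.1743e-7, Mul(1.8446e-7, I))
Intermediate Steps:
X = -45 (X = Mul(5, -9) = -45)
Function('Z')(v) = Add(-2, Pow(v, Rational(7, 2))) (Function('Z')(v) = Add(-2, Mul(Mul(v, Pow(v, 2)), Pow(v, Rational(1, 2)))) = Add(-2, Mul(Pow(v, 3), Pow(v, Rational(1, 2)))) = Add(-2, Pow(v, Rational(7, 2))))
Pow(Add(Function('Z')(X), -1714718), -1) = Pow(Add(Add(-2, Pow(-45, Rational(7, 2))), -1714718), -1) = Pow(Add(Add(-2, Mul(-273375, I, Pow(5, Rational(1, 2)))), -1714718), -1) = Pow(Add(-1714720, Mul(-273375, I, Pow(5, Rational(1, 2)))), -1)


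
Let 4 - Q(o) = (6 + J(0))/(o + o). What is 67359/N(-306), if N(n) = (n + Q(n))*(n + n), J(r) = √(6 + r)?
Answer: 2074859277/5692948853 + 22453*√6/11385897706 ≈ 0.36447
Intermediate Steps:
Q(o) = 4 - (6 + √6)/(2*o) (Q(o) = 4 - (6 + √(6 + 0))/(o + o) = 4 - (6 + √6)/(2*o))
N(n) = 2*n*(n + (-6 - √6 + 8*n)/(2*n)) (N(n) = (n + (-6 - √6 + 8*n)/(2*n))*(n + n) = (n + (-6 - √6 + 8*n)/(2*n))*(2*n) = 2*n*(n + (-6 - √6 + 8*n)/(2*n)))
67359/N(-306) = 67359/(-6 - √6 + 2*(-306)² + 8*(-306)) = 67359/(-6 - √6 + 2*93636 - 2448) = 67359/(-6 - √6 + 187272 - 2448) = 67359/(184818 - √6)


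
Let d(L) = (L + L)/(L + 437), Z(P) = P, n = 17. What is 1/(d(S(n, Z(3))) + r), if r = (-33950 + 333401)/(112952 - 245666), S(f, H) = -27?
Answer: -9068790/21656911 ≈ -0.41875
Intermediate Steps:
r = -99817/44238 (r = 299451/(-132714) = 299451*(-1/132714) = -99817/44238 ≈ -2.2564)
d(L) = 2*L/(437 + L) (d(L) = (2*L)/(437 + L) = 2*L/(437 + L))
1/(d(S(n, Z(3))) + r) = 1/(2*(-27)/(437 - 27) - 99817/44238) = 1/(2*(-27)/410 - 99817/44238) = 1/(2*(-27)*(1/410) - 99817/44238) = 1/(-27/205 - 99817/44238) = 1/(-21656911/9068790) = -9068790/21656911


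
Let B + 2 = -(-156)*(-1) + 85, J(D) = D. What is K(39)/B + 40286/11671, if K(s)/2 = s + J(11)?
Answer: 1773778/851983 ≈ 2.0819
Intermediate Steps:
B = -73 (B = -2 + (-(-156)*(-1) + 85) = -2 + (-78*2 + 85) = -2 + (-156 + 85) = -2 - 71 = -73)
K(s) = 22 + 2*s (K(s) = 2*(s + 11) = 2*(11 + s) = 22 + 2*s)
K(39)/B + 40286/11671 = (22 + 2*39)/(-73) + 40286/11671 = (22 + 78)*(-1/73) + 40286*(1/11671) = 100*(-1/73) + 40286/11671 = -100/73 + 40286/11671 = 1773778/851983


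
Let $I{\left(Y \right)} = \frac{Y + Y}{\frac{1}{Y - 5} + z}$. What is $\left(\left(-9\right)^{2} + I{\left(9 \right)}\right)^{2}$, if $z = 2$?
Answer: $7921$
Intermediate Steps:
$I{\left(Y \right)} = \frac{2 Y}{2 + \frac{1}{-5 + Y}}$ ($I{\left(Y \right)} = \frac{Y + Y}{\frac{1}{Y - 5} + 2} = \frac{2 Y}{\frac{1}{-5 + Y} + 2} = \frac{2 Y}{2 + \frac{1}{-5 + Y}}$)
$\left(\left(-9\right)^{2} + I{\left(9 \right)}\right)^{2} = \left(\left(-9\right)^{2} + 2 \cdot 9 \frac{1}{-9 + 2 \cdot 9} \left(-5 + 9\right)\right)^{2} = \left(81 + 2 \cdot 9 \frac{1}{-9 + 18} \cdot 4\right)^{2} = \left(81 + 2 \cdot 9 \cdot \frac{1}{9} \cdot 4\right)^{2} = \left(81 + 8\right)^{2} = 89^{2} = 7921$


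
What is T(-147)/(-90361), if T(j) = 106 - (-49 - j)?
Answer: -8/90361 ≈ -8.8534e-5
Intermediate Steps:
T(j) = 155 + j (T(j) = 106 + (49 + j) = 155 + j)
T(-147)/(-90361) = (155 - 147)/(-90361) = 8*(-1/90361) = -8/90361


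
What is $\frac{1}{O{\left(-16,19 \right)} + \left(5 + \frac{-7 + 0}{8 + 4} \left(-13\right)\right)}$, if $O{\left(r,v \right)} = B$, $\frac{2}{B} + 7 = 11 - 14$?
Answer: $\frac{60}{743} \approx 0.080754$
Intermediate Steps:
$B = - \frac{1}{5}$ ($B = \frac{2}{-7 + \left(11 - 14\right)} = \frac{2}{-7 - 3} = \frac{2}{-10} = 2 \left(- \frac{1}{10}\right) = - \frac{1}{5} \approx -0.2$)
$O{\left(r,v \right)} = - \frac{1}{5}$
$\frac{1}{O{\left(-16,19 \right)} + \left(5 + \frac{-7 + 0}{8 + 4} \left(-13\right)\right)} = \frac{1}{- \frac{1}{5} + \left(5 + \frac{-7 + 0}{8 + 4} \left(-13\right)\right)} = \frac{1}{- \frac{1}{5} + \left(5 + - \frac{7}{12} \left(-13\right)\right)} = \frac{1}{- \frac{1}{5} + \left(5 + \left(-7\right) \frac{1}{12} \left(-13\right)\right)} = \frac{1}{- \frac{1}{5} + \left(5 - - \frac{91}{12}\right)} = \frac{1}{- \frac{1}{5} + \left(5 + \frac{91}{12}\right)} = \frac{1}{- \frac{1}{5} + \frac{151}{12}} = \frac{1}{\frac{743}{60}} = \frac{60}{743}$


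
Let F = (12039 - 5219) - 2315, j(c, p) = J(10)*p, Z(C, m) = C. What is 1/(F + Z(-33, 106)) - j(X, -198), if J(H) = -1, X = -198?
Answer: -885455/4472 ≈ -198.00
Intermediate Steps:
j(c, p) = -p
F = 4505 (F = 6820 - 2315 = 4505)
1/(F + Z(-33, 106)) - j(X, -198) = 1/(4505 - 33) - (-1)*(-198) = 1/4472 - 1*198 = 1/4472 - 198 = -885455/4472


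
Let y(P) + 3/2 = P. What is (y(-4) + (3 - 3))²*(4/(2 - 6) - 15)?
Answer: -484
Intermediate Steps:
y(P) = -3/2 + P
(y(-4) + (3 - 3))²*(4/(2 - 6) - 15) = ((-3/2 - 4) + (3 - 3))²*(4/(2 - 6) - 15) = (-11/2 + 0)²*(4/(-4) - 15) = (-11/2)²*(4*(-¼) - 15) = 121*(-1 - 15)/4 = (121/4)*(-16) = -484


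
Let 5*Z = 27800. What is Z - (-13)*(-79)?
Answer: 4533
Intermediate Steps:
Z = 5560 (Z = (⅕)*27800 = 5560)
Z - (-13)*(-79) = 5560 - (-13)*(-79) = 5560 - 1*1027 = 5560 - 1027 = 4533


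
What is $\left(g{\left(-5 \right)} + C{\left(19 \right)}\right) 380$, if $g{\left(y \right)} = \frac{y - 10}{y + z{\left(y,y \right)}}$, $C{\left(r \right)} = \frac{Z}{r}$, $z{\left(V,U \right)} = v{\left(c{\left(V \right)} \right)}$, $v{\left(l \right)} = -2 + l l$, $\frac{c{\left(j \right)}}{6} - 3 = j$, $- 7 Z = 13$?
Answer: $- \frac{75520}{959} \approx -78.749$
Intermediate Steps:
$Z = - \frac{13}{7}$ ($Z = \left(- \frac{1}{7}\right) 13 = - \frac{13}{7} \approx -1.8571$)
$c{\left(j \right)} = 18 + 6 j$
$v{\left(l \right)} = -2 + l^{2}$
$z{\left(V,U \right)} = -2 + \left(18 + 6 V\right)^{2}$
$C{\left(r \right)} = - \frac{13}{7 r}$
$g{\left(y \right)} = \frac{-10 + y}{-2 + y + 36 \left(3 + y\right)^{2}}$ ($g{\left(y \right)} = \frac{y - 10}{y + \left(-2 + 36 \left(3 + y\right)^{2}\right)} = \frac{-10 + y}{-2 + y + 36 \left(3 + y\right)^{2}}$)
$\left(g{\left(-5 \right)} + C{\left(19 \right)}\right) 380 = \left(\frac{-10 - 5}{-2 - 5 + 36 \left(3 - 5\right)^{2}} - \frac{13}{7 \cdot 19}\right) 380 = \left(\frac{1}{-2 - 5 + 36 \left(-2\right)^{2}} \left(-15\right) - \frac{13}{133}\right) 380 = \left(\frac{1}{-2 - 5 + 36 \cdot 4} \left(-15\right) - \frac{13}{133}\right) 380 = \left(\frac{1}{-2 - 5 + 144} \left(-15\right) - \frac{13}{133}\right) 380 = \left(\frac{1}{137} \left(-15\right) - \frac{13}{133}\right) 380 = \left(- \frac{15}{137} - \frac{13}{133}\right) 380 = \left(- \frac{3776}{18221}\right) 380 = - \frac{75520}{959}$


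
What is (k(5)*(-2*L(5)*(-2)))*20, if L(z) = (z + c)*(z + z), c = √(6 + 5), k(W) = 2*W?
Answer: 40000 + 8000*√11 ≈ 66533.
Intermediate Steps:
c = √11 ≈ 3.3166
L(z) = 2*z*(z + √11) (L(z) = (z + √11)*(z + z) = (z + √11)*(2*z) = 2*z*(z + √11))
(k(5)*(-2*L(5)*(-2)))*20 = ((2*5)*(-4*5*(5 + √11)*(-2)))*20 = (10*(-2*(50 + 10*√11)*(-2)))*20 = (10*((-100 - 20*√11)*(-2)))*20 = (10*(200 + 40*√11))*20 = (2000 + 400*√11)*20 = 40000 + 8000*√11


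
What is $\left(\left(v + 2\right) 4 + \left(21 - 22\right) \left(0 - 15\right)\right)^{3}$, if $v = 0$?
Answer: $12167$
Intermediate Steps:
$\left(\left(v + 2\right) 4 + \left(21 - 22\right) \left(0 - 15\right)\right)^{3} = \left(\left(0 + 2\right) 4 + \left(21 - 22\right) \left(0 - 15\right)\right)^{3} = \left(2 \cdot 4 - -15\right)^{3} = \left(8 + 15\right)^{3} = 23^{3} = 12167$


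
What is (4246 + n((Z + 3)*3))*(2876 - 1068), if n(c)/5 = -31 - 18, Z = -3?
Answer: 7233808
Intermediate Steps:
n(c) = -245 (n(c) = 5*(-31 - 18) = 5*(-49) = -245)
(4246 + n((Z + 3)*3))*(2876 - 1068) = (4246 - 245)*(2876 - 1068) = 4001*1808 = 7233808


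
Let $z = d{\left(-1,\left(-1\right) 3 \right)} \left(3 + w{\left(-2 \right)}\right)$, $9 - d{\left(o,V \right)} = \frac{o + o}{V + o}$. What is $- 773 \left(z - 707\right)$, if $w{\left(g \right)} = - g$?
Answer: $\frac{1027317}{2} \approx 5.1366 \cdot 10^{5}$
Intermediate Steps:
$d{\left(o,V \right)} = 9 - \frac{2 o}{V + o}$ ($d{\left(o,V \right)} = 9 - \frac{o + o}{V + o} = 9 - \frac{2 o}{V + o}$)
$z = \frac{85}{2}$ ($z = \frac{7 \left(-1\right) + 9 \left(\left(-1\right) 3\right)}{\left(-1\right) 3 - 1} \left(3 - -2\right) = \frac{-7 + 9 \left(-3\right)}{-3 - 1} \left(3 + 2\right) = \frac{-7 - 27}{-4} \cdot 5 = \left(- \frac{1}{4}\right) \left(-34\right) 5 = \frac{17}{2} \cdot 5 = \frac{85}{2} \approx 42.5$)
$- 773 \left(z - 707\right) = - 773 \left(\frac{85}{2} - 707\right) = \left(-773\right) \left(- \frac{1329}{2}\right) = \frac{1027317}{2}$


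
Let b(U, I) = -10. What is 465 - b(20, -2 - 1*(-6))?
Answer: 475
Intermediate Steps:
465 - b(20, -2 - 1*(-6)) = 465 - 1*(-10) = 465 + 10 = 475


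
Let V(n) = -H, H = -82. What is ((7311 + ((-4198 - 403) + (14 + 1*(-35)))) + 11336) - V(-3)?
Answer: 13943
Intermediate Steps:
V(n) = 82 (V(n) = -1*(-82) = 82)
((7311 + ((-4198 - 403) + (14 + 1*(-35)))) + 11336) - V(-3) = ((7311 + ((-4198 - 403) + (14 + 1*(-35)))) + 11336) - 1*82 = ((7311 + (-4601 + (14 - 35))) + 11336) - 82 = ((7311 + (-4601 - 21)) + 11336) - 82 = ((7311 - 4622) + 11336) - 82 = (2689 + 11336) - 82 = 14025 - 82 = 13943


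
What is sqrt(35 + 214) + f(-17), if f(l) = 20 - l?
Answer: 37 + sqrt(249) ≈ 52.780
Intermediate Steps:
sqrt(35 + 214) + f(-17) = sqrt(35 + 214) + (20 - 1*(-17)) = sqrt(249) + (20 + 17) = sqrt(249) + 37 = 37 + sqrt(249)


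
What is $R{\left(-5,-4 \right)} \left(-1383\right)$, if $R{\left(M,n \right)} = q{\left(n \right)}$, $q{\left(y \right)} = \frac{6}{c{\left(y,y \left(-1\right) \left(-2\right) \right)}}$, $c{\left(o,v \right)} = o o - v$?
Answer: $- \frac{1383}{4} \approx -345.75$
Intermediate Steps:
$c{\left(o,v \right)} = o^{2} - v$
$q{\left(y \right)} = \frac{6}{y^{2} - 2 y}$ ($q{\left(y \right)} = \frac{6}{y^{2} - y \left(-1\right) \left(-2\right)} = \frac{6}{y^{2} - - y \left(-2\right)} = \frac{6}{y^{2} - 2 y}$)
$R{\left(M,n \right)} = \frac{6}{n \left(-2 + n\right)}$
$R{\left(-5,-4 \right)} \left(-1383\right) = \frac{6}{\left(-4\right) \left(-2 - 4\right)} \left(-1383\right) = 6 \left(- \frac{1}{4}\right) \frac{1}{-6} \left(-1383\right) = 6 \left(- \frac{1}{4}\right) \left(- \frac{1}{6}\right) \left(-1383\right) = \frac{1}{4} \left(-1383\right) = - \frac{1383}{4}$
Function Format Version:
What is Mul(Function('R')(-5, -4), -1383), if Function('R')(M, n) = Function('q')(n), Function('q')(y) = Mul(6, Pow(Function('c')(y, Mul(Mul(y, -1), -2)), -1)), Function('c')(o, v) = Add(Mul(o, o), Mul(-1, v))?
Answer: Rational(-1383, 4) ≈ -345.75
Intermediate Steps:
Function('c')(o, v) = Add(Pow(o, 2), Mul(-1, v))
Function('q')(y) = Mul(6, Pow(Add(Pow(y, 2), Mul(-2, y)), -1)) (Function('q')(y) = Mul(6, Pow(Add(Pow(y, 2), Mul(-1, Mul(Mul(y, -1), -2))), -1)) = Mul(6, Pow(Add(Pow(y, 2), Mul(-1, Mul(Mul(-1, y), -2))), -1)) = Mul(6, Pow(Add(Pow(y, 2), Mul(-1, Mul(2, y))), -1)) = Mul(6, Pow(Add(Pow(y, 2), Mul(-2, y)), -1)))
Function('R')(M, n) = Mul(6, Pow(n, -1), Pow(Add(-2, n), -1))
Mul(Function('R')(-5, -4), -1383) = Mul(Mul(6, Pow(-4, -1), Pow(Add(-2, -4), -1)), -1383) = Mul(Mul(6, Rational(-1, 4), Pow(-6, -1)), -1383) = Mul(Mul(6, Rational(-1, 4), Rational(-1, 6)), -1383) = Mul(Rational(1, 4), -1383) = Rational(-1383, 4)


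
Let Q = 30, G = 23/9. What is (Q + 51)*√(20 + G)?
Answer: 27*√203 ≈ 384.69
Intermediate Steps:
G = 23/9 (G = 23*(⅑) = 23/9 ≈ 2.5556)
(Q + 51)*√(20 + G) = (30 + 51)*√(20 + 23/9) = 81*√(203/9) = 81*(√203/3) = 27*√203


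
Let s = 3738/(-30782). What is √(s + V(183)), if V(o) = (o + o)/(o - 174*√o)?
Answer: √(-27144998963 - 1668415182*√183)/(15391*√(-61 + 58*√183)) ≈ 0.53855*I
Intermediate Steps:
s = -1869/15391 (s = 3738*(-1/30782) = -1869/15391 ≈ -0.12143)
V(o) = 2*o/(o - 174*√o) (V(o) = (2*o)/(o - 174*√o) = 2*o/(o - 174*√o))
√(s + V(183)) = √(-1869/15391 + 2*183/(183 - 174*√183)) = √(-1869/15391 + 366/(183 - 174*√183))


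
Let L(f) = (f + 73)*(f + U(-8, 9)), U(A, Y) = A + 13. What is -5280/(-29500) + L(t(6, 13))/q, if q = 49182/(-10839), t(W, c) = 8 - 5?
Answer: -1617905192/12090575 ≈ -133.82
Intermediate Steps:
U(A, Y) = 13 + A
t(W, c) = 3
L(f) = (5 + f)*(73 + f) (L(f) = (f + 73)*(f + (13 - 8)) = (73 + f)*(f + 5) = (73 + f)*(5 + f) = (5 + f)*(73 + f))
q = -16394/3613 (q = 49182*(-1/10839) = -16394/3613 ≈ -4.5375)
-5280/(-29500) + L(t(6, 13))/q = -5280/(-29500) + (365 + 3² + 78*3)/(-16394/3613) = -5280*(-1/29500) + (365 + 9 + 234)*(-3613/16394) = 264/1475 + 608*(-3613/16394) = 264/1475 - 1098352/8197 = -1617905192/12090575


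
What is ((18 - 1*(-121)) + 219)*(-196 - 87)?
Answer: -101314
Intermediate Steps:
((18 - 1*(-121)) + 219)*(-196 - 87) = ((18 + 121) + 219)*(-283) = (139 + 219)*(-283) = 358*(-283) = -101314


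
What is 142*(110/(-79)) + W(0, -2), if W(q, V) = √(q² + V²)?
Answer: -15462/79 ≈ -195.72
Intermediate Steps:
W(q, V) = √(V² + q²)
142*(110/(-79)) + W(0, -2) = 142*(110/(-79)) + √((-2)² + 0²) = 142*(110*(-1/79)) + √(4 + 0) = 142*(-110/79) + √4 = -15620/79 + 2 = -15462/79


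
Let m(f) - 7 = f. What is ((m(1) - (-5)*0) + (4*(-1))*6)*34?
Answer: -544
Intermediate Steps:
m(f) = 7 + f
((m(1) - (-5)*0) + (4*(-1))*6)*34 = (((7 + 1) - (-5)*0) + (4*(-1))*6)*34 = ((8 - 1*0) - 4*6)*34 = ((8 + 0) - 24)*34 = (8 - 24)*34 = -16*34 = -544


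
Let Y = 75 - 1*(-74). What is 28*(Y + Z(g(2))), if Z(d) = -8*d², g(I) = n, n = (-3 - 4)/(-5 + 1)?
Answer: 3486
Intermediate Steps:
n = 7/4 (n = -7/(-4) = -7*(-¼) = 7/4 ≈ 1.7500)
g(I) = 7/4
Y = 149 (Y = 75 + 74 = 149)
28*(Y + Z(g(2))) = 28*(149 - 8*(7/4)²) = 28*(149 - 8*49/16) = 28*(149 - 49/2) = 28*(249/2) = 3486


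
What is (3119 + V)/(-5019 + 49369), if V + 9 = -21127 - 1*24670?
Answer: -42687/44350 ≈ -0.96250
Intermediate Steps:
V = -45806 (V = -9 + (-21127 - 1*24670) = -9 + (-21127 - 24670) = -9 - 45797 = -45806)
(3119 + V)/(-5019 + 49369) = (3119 - 45806)/(-5019 + 49369) = -42687/44350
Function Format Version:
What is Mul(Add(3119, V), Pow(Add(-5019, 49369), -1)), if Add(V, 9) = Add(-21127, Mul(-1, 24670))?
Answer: Rational(-42687, 44350) ≈ -0.96250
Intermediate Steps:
V = -45806 (V = Add(-9, Add(-21127, Mul(-1, 24670))) = Add(-9, Add(-21127, -24670)) = Add(-9, -45797) = -45806)
Mul(Add(3119, V), Pow(Add(-5019, 49369), -1)) = Mul(Add(3119, -45806), Pow(Add(-5019, 49369), -1)) = Mul(-42687, Pow(44350, -1)) = Mul(-42687, Rational(1, 44350)) = Rational(-42687, 44350)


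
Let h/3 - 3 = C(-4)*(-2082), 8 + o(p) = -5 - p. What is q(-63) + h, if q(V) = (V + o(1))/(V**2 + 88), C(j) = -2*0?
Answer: 36436/4057 ≈ 8.9810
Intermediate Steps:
o(p) = -13 - p (o(p) = -8 + (-5 - p) = -13 - p)
C(j) = 0
q(V) = (-14 + V)/(88 + V**2) (q(V) = (V + (-13 - 1*1))/(V**2 + 88) = (V + (-13 - 1))/(88 + V**2) = (V - 14)/(88 + V**2) = (-14 + V)/(88 + V**2))
h = 9 (h = 9 + 3*(0*(-2082)) = 9 + 3*0 = 9 + 0 = 9)
q(-63) + h = (-14 - 63)/(88 + (-63)**2) + 9 = -77/(88 + 3969) + 9 = -77/4057 + 9 = 36436/4057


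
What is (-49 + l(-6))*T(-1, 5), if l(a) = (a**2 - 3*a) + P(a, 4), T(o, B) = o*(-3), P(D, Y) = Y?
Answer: 27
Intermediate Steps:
T(o, B) = -3*o
l(a) = 4 + a**2 - 3*a (l(a) = (a**2 - 3*a) + 4 = 4 + a**2 - 3*a)
(-49 + l(-6))*T(-1, 5) = (-49 + (4 + (-6)**2 - 3*(-6)))*(-3*(-1)) = (-49 + (4 + 36 + 18))*3 = (-49 + 58)*3 = 9*3 = 27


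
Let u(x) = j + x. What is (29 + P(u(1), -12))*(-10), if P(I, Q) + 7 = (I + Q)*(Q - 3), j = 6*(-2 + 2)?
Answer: -1870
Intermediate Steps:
j = 0 (j = 6*0 = 0)
u(x) = x (u(x) = 0 + x = x)
P(I, Q) = -7 + (-3 + Q)*(I + Q) (P(I, Q) = -7 + (I + Q)*(Q - 3) = -7 + (I + Q)*(-3 + Q) = -7 + (-3 + Q)*(I + Q))
(29 + P(u(1), -12))*(-10) = (29 + (-7 + (-12)**2 - 3*1 - 3*(-12) + 1*(-12)))*(-10) = (29 + (-7 + 144 - 3 + 36 - 12))*(-10) = (29 + 158)*(-10) = 187*(-10) = -1870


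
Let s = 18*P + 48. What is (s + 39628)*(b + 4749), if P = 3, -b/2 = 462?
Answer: 151967250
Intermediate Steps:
b = -924 (b = -2*462 = -924)
s = 102 (s = 18*3 + 48 = 54 + 48 = 102)
(s + 39628)*(b + 4749) = (102 + 39628)*(-924 + 4749) = 39730*3825 = 151967250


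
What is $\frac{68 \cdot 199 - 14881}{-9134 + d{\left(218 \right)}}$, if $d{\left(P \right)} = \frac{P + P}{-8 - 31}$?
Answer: $\frac{52611}{356662} \approx 0.14751$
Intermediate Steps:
$d{\left(P \right)} = - \frac{2 P}{39}$ ($d{\left(P \right)} = \frac{2 P}{-39} = 2 P \left(- \frac{1}{39}\right) = - \frac{2 P}{39}$)
$\frac{68 \cdot 199 - 14881}{-9134 + d{\left(218 \right)}} = \frac{68 \cdot 199 - 14881}{-9134 - \frac{436}{39}} = \frac{13532 - 14881}{-9134 - \frac{436}{39}} = - \frac{1349}{- \frac{356662}{39}} = \left(-1349\right) \left(- \frac{39}{356662}\right) = \frac{52611}{356662}$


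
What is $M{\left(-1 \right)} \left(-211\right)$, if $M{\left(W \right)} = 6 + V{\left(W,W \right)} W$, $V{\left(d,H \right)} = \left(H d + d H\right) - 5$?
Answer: $-1899$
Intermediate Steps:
$V{\left(d,H \right)} = -5 + 2 H d$ ($V{\left(d,H \right)} = \left(H d + H d\right) - 5 = 2 H d - 5 = -5 + 2 H d$)
$M{\left(W \right)} = 6 + W \left(-5 + 2 W^{2}\right)$ ($M{\left(W \right)} = 6 + \left(-5 + 2 W W\right) W = 6 + \left(-5 + 2 W^{2}\right) W = 6 + W \left(-5 + 2 W^{2}\right)$)
$M{\left(-1 \right)} \left(-211\right) = \left(6 - \left(-5 + 2 \left(-1\right)^{2}\right)\right) \left(-211\right) = \left(6 - \left(-5 + 2 \cdot 1\right)\right) \left(-211\right) = \left(6 - \left(-5 + 2\right)\right) \left(-211\right) = \left(6 - -3\right) \left(-211\right) = \left(6 + 3\right) \left(-211\right) = 9 \left(-211\right) = -1899$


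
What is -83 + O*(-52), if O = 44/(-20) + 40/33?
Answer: -5219/165 ≈ -31.630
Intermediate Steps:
O = -163/165 (O = 44*(-1/20) + 40*(1/33) = -11/5 + 40/33 = -163/165 ≈ -0.98788)
-83 + O*(-52) = -83 - 163/165*(-52) = -83 + 8476/165 = -5219/165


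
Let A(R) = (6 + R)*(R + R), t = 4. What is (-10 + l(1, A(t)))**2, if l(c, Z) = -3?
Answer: 169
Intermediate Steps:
A(R) = 2*R*(6 + R) (A(R) = (6 + R)*(2*R) = 2*R*(6 + R))
(-10 + l(1, A(t)))**2 = (-10 - 3)**2 = (-13)**2 = 169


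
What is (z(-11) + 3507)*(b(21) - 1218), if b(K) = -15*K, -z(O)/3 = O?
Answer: -5426820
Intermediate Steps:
z(O) = -3*O
(z(-11) + 3507)*(b(21) - 1218) = (-3*(-11) + 3507)*(-15*21 - 1218) = (33 + 3507)*(-315 - 1218) = 3540*(-1533) = -5426820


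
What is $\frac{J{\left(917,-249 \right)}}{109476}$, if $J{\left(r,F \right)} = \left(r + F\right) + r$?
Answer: $\frac{1585}{109476} \approx 0.014478$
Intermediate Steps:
$J{\left(r,F \right)} = F + 2 r$ ($J{\left(r,F \right)} = \left(F + r\right) + r = F + 2 r$)
$\frac{J{\left(917,-249 \right)}}{109476} = \frac{-249 + 2 \cdot 917}{109476} = \left(-249 + 1834\right) \frac{1}{109476} = 1585 \cdot \frac{1}{109476} = \frac{1585}{109476}$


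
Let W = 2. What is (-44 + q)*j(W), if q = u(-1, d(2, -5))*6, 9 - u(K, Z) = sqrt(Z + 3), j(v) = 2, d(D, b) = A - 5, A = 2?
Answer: 20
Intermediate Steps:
d(D, b) = -3 (d(D, b) = 2 - 5 = -3)
u(K, Z) = 9 - sqrt(3 + Z) (u(K, Z) = 9 - sqrt(Z + 3) = 9 - sqrt(3 + Z))
q = 54 (q = (9 - sqrt(3 - 3))*6 = (9 - sqrt(0))*6 = (9 - 1*0)*6 = (9 + 0)*6 = 9*6 = 54)
(-44 + q)*j(W) = (-44 + 54)*2 = 10*2 = 20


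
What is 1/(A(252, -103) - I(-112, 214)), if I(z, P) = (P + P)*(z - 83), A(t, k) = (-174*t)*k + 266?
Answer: 1/4600070 ≈ 2.1739e-7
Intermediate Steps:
A(t, k) = 266 - 174*k*t (A(t, k) = -174*k*t + 266 = 266 - 174*k*t)
I(z, P) = 2*P*(-83 + z) (I(z, P) = (2*P)*(-83 + z) = 2*P*(-83 + z))
1/(A(252, -103) - I(-112, 214)) = 1/((266 - 174*(-103)*252) - 2*214*(-83 - 112)) = 1/((266 + 4516344) - 2*214*(-195)) = 1/(4516610 - 1*(-83460)) = 1/(4516610 + 83460) = 1/4600070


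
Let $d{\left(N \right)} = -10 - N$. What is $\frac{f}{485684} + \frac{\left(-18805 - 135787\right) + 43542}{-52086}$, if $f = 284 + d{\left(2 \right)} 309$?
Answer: $\frac{6719608217}{3162167103} \approx 2.125$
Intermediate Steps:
$f = -3424$ ($f = 284 + \left(-10 - 2\right) 309 = 284 - 3708 = -3424$)
$\frac{f}{485684} + \frac{\left(-18805 - 135787\right) + 43542}{-52086} = - \frac{3424}{485684} + \frac{\left(-18805 - 135787\right) + 43542}{-52086} = \left(-3424\right) \frac{1}{485684} + \left(-154592 + 43542\right) \left(- \frac{1}{52086}\right) = - \frac{856}{121421} - - \frac{55525}{26043} = - \frac{856}{121421} + \frac{55525}{26043} = \frac{6719608217}{3162167103}$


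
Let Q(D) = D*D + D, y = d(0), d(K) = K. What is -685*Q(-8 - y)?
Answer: -38360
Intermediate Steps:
y = 0
Q(D) = D + D**2 (Q(D) = D**2 + D = D + D**2)
-685*Q(-8 - y) = -685*(-8 - 1*0)*(1 + (-8 - 1*0)) = -685*(-8 + 0)*(1 + (-8 + 0)) = -(-5480)*(1 - 8) = -(-5480)*(-7) = -685*56 = -38360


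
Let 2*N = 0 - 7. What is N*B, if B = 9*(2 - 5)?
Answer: 189/2 ≈ 94.500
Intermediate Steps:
B = -27 (B = 9*(-3) = -27)
N = -7/2 (N = (0 - 7)/2 = (½)*(-7) = -7/2 ≈ -3.5000)
N*B = -7/2*(-27) = 189/2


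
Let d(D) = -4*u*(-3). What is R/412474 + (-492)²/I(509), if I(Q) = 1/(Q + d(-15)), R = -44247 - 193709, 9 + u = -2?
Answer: 18820802425358/206237 ≈ 9.1258e+7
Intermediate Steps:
u = -11 (u = -9 - 2 = -11)
R = -237956
d(D) = -132 (d(D) = -4*(-11)*(-3) = 44*(-3) = -132)
I(Q) = 1/(-132 + Q) (I(Q) = 1/(Q - 132) = 1/(-132 + Q))
R/412474 + (-492)²/I(509) = -237956/412474 + (-492)²/(1/(-132 + 509)) = -237956*1/412474 + 242064/(1/377) = -118978/206237 + 242064/(1/377) = -118978/206237 + 242064*377 = -118978/206237 + 91258128 = 18820802425358/206237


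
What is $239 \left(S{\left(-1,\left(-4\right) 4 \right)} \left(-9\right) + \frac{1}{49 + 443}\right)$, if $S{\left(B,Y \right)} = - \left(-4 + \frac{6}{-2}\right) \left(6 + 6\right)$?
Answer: $- \frac{88896289}{492} \approx -1.8068 \cdot 10^{5}$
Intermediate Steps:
$S{\left(B,Y \right)} = 84$ ($S{\left(B,Y \right)} = - \left(-4 + 6 \left(- \frac{1}{2}\right)\right) 12 = - \left(-4 - 3\right) 12 = - \left(-7\right) 12 = \left(-1\right) \left(-84\right) = 84$)
$239 \left(S{\left(-1,\left(-4\right) 4 \right)} \left(-9\right) + \frac{1}{49 + 443}\right) = 239 \left(84 \left(-9\right) + \frac{1}{49 + 443}\right) = 239 \left(-756 + \frac{1}{492}\right) = 239 \left(- \frac{371951}{492}\right) = - \frac{88896289}{492}$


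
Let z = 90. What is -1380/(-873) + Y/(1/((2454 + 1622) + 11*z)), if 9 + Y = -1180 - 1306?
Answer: -3678143510/291 ≈ -1.2640e+7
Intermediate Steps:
Y = -2495 (Y = -9 + (-1180 - 1306) = -9 - 2486 = -2495)
-1380/(-873) + Y/(1/((2454 + 1622) + 11*z)) = -1380/(-873) - 2495/(1/((2454 + 1622) + 11*90)) = -1380*(-1/873) - 2495/(1/(4076 + 990)) = 460/291 - 2495/(1/5066) = 460/291 - 2495/1/5066 = 460/291 - 2495*5066 = 460/291 - 12639670 = -3678143510/291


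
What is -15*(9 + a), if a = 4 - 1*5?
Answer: -120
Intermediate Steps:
a = -1 (a = 4 - 5 = -1)
-15*(9 + a) = -15*(9 - 1) = -15*8 = -120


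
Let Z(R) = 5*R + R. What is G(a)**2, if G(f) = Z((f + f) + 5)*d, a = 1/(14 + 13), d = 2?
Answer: 300304/81 ≈ 3707.5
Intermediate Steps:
Z(R) = 6*R
a = 1/27 ≈ 0.037037
G(f) = 60 + 24*f (G(f) = (6*((f + f) + 5))*2 = (6*(2*f + 5))*2 = (6*(5 + 2*f))*2 = (30 + 12*f)*2 = 60 + 24*f)
G(a)**2 = (60 + 24*(1/27))**2 = (60 + 8/9)**2 = (548/9)**2 = 300304/81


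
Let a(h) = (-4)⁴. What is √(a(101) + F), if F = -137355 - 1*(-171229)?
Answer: √34130 ≈ 184.74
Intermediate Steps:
a(h) = 256
F = 33874 (F = -137355 + 171229 = 33874)
√(a(101) + F) = √(256 + 33874) = √34130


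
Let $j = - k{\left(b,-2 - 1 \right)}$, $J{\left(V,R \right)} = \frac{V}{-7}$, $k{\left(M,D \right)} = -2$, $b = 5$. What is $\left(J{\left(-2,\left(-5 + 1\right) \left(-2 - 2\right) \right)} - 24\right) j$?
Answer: $- \frac{332}{7} \approx -47.429$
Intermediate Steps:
$J{\left(V,R \right)} = - \frac{V}{7}$ ($J{\left(V,R \right)} = V \left(- \frac{1}{7}\right) = - \frac{V}{7}$)
$j = 2$ ($j = \left(-1\right) \left(-2\right) = 2$)
$\left(J{\left(-2,\left(-5 + 1\right) \left(-2 - 2\right) \right)} - 24\right) j = \left(\left(- \frac{1}{7}\right) \left(-2\right) - 24\right) 2 = \left(\frac{2}{7} - 24\right) 2 = \left(- \frac{166}{7}\right) 2 = - \frac{332}{7}$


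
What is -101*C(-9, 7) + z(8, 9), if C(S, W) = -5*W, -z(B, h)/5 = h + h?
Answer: 3445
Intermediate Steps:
z(B, h) = -10*h (z(B, h) = -5*(h + h) = -10*h)
-101*C(-9, 7) + z(8, 9) = -(-505)*7 - 10*9 = -101*(-35) - 90 = 3535 - 90 = 3445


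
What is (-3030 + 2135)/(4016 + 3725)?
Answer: -895/7741 ≈ -0.11562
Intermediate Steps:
(-3030 + 2135)/(4016 + 3725) = -895/7741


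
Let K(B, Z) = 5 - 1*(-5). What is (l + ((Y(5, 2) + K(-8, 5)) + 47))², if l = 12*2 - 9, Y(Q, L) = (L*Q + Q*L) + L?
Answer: 8836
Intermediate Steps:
K(B, Z) = 10 (K(B, Z) = 5 + 5 = 10)
Y(Q, L) = L + 2*L*Q (Y(Q, L) = (L*Q + L*Q) + L = 2*L*Q + L = L + 2*L*Q)
l = 15 (l = 24 - 9 = 15)
(l + ((Y(5, 2) + K(-8, 5)) + 47))² = (15 + ((2*(1 + 2*5) + 10) + 47))² = (15 + ((2*(1 + 10) + 10) + 47))² = (15 + ((2*11 + 10) + 47))² = (15 + ((22 + 10) + 47))² = (15 + (32 + 47))² = (15 + 79)² = 94² = 8836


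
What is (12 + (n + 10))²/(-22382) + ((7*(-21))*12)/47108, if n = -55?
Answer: -22695615/263592814 ≈ -0.086101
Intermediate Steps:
(12 + (n + 10))²/(-22382) + ((7*(-21))*12)/47108 = (12 + (-55 + 10))²/(-22382) + ((7*(-21))*12)/47108 = (12 - 45)²*(-1/22382) - 147*12*(1/47108) = (-33)²*(-1/22382) - 1764*1/47108 = 1089*(-1/22382) - 441/11777 = -1089/22382 - 441/11777 = -22695615/263592814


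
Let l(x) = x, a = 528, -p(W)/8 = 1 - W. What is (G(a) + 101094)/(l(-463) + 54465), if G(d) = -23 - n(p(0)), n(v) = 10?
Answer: 101061/54002 ≈ 1.8714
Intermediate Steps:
p(W) = -8 + 8*W (p(W) = -8*(1 - W) = -8 + 8*W)
G(d) = -33 (G(d) = -23 - 1*10 = -23 - 10 = -33)
(G(a) + 101094)/(l(-463) + 54465) = (-33 + 101094)/(-463 + 54465) = 101061/54002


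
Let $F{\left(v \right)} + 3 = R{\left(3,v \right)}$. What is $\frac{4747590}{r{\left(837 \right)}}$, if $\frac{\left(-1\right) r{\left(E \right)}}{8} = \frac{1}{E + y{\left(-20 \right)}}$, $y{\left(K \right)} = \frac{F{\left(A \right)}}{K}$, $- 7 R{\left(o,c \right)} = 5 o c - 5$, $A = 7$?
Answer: $- \frac{55689705459}{112} \approx -4.9723 \cdot 10^{8}$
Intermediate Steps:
$R{\left(o,c \right)} = \frac{5}{7} - \frac{5 c o}{7}$ ($R{\left(o,c \right)} = - \frac{5 o c - 5}{7} = - \frac{5 c o - 5}{7} = - \frac{-5 + 5 c o}{7} = \frac{5}{7} - \frac{5 c o}{7}$)
$F{\left(v \right)} = - \frac{16}{7} - \frac{15 v}{7}$ ($F{\left(v \right)} = -3 - \left(- \frac{5}{7} + \frac{5}{7} v 3\right) = -3 - \left(- \frac{5}{7} + \frac{15 v}{7}\right) = - \frac{16}{7} - \frac{15 v}{7}$)
$y{\left(K \right)} = - \frac{121}{7 K}$ ($y{\left(K \right)} = \frac{- \frac{16}{7} - 15}{K} = - \frac{121}{7 K}$)
$r{\left(E \right)} = - \frac{8}{\frac{121}{140} + E}$ ($r{\left(E \right)} = - \frac{8}{E - \frac{121}{7 \left(-20\right)}} = - \frac{8}{E - - \frac{121}{140}} = - \frac{8}{E + \frac{121}{140}} = - \frac{8}{\frac{121}{140} + E}$)
$\frac{4747590}{r{\left(837 \right)}} = \frac{4747590}{\left(-1120\right) \frac{1}{121 + 140 \cdot 837}} = \frac{4747590}{\left(-1120\right) \frac{1}{121 + 117180}} = \frac{4747590}{\left(-1120\right) \frac{1}{117301}} = \frac{4747590}{- \frac{1120}{117301}} = 4747590 \left(- \frac{117301}{1120}\right) = - \frac{55689705459}{112}$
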